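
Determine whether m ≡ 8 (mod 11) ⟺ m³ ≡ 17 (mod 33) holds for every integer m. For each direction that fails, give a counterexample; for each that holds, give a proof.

Only the converse holds.

[⇐] The residues r modulo 33 with r³ ≡ 17 (mod 33) are exactly {8}, and each is ≡ 8 (mod 11).

[⇒] This fails: take m = 19. Then 19 ≡ 8 (mod 11), but 19³ = 6859 ≡ 28 (mod 33), not 17.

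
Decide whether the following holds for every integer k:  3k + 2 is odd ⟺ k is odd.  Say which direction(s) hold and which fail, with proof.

(⇒) Suppose 3k + 2 is odd. Since 3 is odd, 3k and k have the same parity, so 3k + 2 ≡ k + 2 (mod 2). As 2 is even, 3k + 2 is odd exactly when k is odd. Thus k is odd.

(⇐) Conversely, suppose k is odd; write k = 2j + 1. Then 3k + 2 = 3·(2j + 1) + 2 = 2·3j + 5, which is odd.

Both directions hold.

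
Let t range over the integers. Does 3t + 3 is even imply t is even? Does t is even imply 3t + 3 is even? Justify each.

Neither implication holds.

(→) This fails: t = 5 gives 3t + 3 = 18, which is even, but 5 is odd, not even.

(←) This also fails: t = 6 is even, but 3t + 3 = 21 is odd, not even.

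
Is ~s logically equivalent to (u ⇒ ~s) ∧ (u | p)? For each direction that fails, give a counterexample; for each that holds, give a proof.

(⇒) fails and (⇐) fails.

(⇒) This fails. Under u = F, s = F, p = F, the left side is true but the right side is false.

(⇐) This fails. Under u = F, s = T, p = T, the left side is false but the right side is true.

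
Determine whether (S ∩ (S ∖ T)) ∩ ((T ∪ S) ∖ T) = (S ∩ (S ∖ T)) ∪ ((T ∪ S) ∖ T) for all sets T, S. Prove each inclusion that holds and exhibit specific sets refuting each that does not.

Both inclusions hold; the sets are equal.

(⊇) Let x ∈ (S ∩ (S ∖ T)) ∪ ((T ∪ S) ∖ T). Then x ∈ S and x ∉ T, from which x ∈ (S ∩ (S ∖ T)) ∩ ((T ∪ S) ∖ T).

(⊆) Let x ∈ (S ∩ (S ∖ T)) ∩ ((T ∪ S) ∖ T). Then x ∈ S and x ∉ T, from which x ∈ (S ∩ (S ∖ T)) ∪ ((T ∪ S) ∖ T).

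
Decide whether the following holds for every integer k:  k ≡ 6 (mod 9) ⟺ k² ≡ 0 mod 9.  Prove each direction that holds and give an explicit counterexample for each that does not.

Only the forward implication holds.

(⟹) Suppose k ≡ 6 (mod 9). Write k = 9j + 6. Then (9j + 6)² = 81j² + 108j + 36 = 9(9j² + 12j + 4) + 0, so k² ≡ 0 (mod 9).

(⟸) This fails: take k = 0. Then 0² = 0 ≡ 0 (mod 9), yet 0 ≡ 0 (mod 9), not 6.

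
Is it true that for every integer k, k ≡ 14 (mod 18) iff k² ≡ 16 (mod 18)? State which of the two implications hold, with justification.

(⇒) holds; (⇐) fails.

(⟸) This fails: take k = 4. Then 4² = 16 ≡ 16 (mod 18), yet 4 ≡ 4 (mod 18), not 14.

(⟹) Suppose k ≡ 14 (mod 18). Write k = 18j + 14. Then (18j + 14)² = 324j² + 504j + 196 = 18(18j² + 28j + 10) + 16, so k² ≡ 16 (mod 18).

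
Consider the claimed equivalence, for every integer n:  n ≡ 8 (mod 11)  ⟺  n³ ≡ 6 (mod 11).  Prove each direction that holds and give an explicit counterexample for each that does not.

The biconditional holds.

(⟹) Suppose n ≡ 8 (mod 11). Write n = 11j + 8. Then (11j + 8)³ = 1331j³ + 2904j² + 2112j + 512 = 11(121j³ + 264j² + 192j + 46) + 6, so n³ ≡ 6 (mod 11).

(⟸) Conversely, suppose n³ ≡ 6 (mod 11). The only residue r in {0, …, 10} with r³ ≡ 6 (mod 11) is r = 8, so n ≡ 8 (mod 11).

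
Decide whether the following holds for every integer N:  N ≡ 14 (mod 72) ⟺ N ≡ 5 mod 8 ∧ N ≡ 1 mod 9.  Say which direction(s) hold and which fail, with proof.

Both directions fail.

[⇒] This fails: N = 14 gives 14 ≡ 14 (mod 72) but 14 ≡ 6 (mod 8), so the conjunction on the right does not hold.

[⇐] This fails: N = 37 satisfies both congruences on the right (37 ≡ 5 mod 8 and 37 ≡ 1 mod 9) yet 37 ≡ 37 (mod 72), not 14.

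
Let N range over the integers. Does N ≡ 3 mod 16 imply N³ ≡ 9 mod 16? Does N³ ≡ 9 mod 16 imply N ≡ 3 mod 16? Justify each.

Both directions fail.

(⇒) This fails: take N = 3. Then 3 ≡ 3 (mod 16), but 3³ = 27 ≡ 11 (mod 16), not 9.

(⇐) This fails: take N = 9. Then 9³ = 729 ≡ 9 (mod 16), yet 9 ≡ 9 (mod 16), not 3.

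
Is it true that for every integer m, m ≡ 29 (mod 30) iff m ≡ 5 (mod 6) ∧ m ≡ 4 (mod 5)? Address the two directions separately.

Both directions hold.

(⇒) Suppose m ≡ 29 (mod 30); write m = 30j + 29. Since 6 ∣ 30, reducing mod 6 gives m ≡ 29 ≡ 5 (mod 6); since 5 ∣ 30, reducing mod 5 gives m ≡ 29 ≡ 4 (mod 5).

(⇐) Conversely, if m ≡ 5 (mod 6) and m ≡ 4 (mod 5), then by the Chinese remainder theorem m ≡ 29 (mod 30). This is exactly m ≡ 29 (mod 30).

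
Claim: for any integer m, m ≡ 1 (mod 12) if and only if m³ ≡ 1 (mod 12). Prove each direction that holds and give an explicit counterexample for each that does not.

(⟹) Suppose m ≡ 1 (mod 12). Write m = 12j + 1. Then (12j + 1)³ = 1728j³ + 432j² + 36j + 1 = 12(144j³ + 36j² + 3j) + 1, so m³ ≡ 1 (mod 12).

(⟸) Conversely, suppose m³ ≡ 1 (mod 12). The only residue r in {0, …, 11} with r³ ≡ 1 (mod 12) is r = 1, so m ≡ 1 (mod 12).

Both directions hold; the statement is true.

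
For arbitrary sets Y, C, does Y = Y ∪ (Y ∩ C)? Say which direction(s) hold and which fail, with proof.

(⟹) Let x ∈ Y. Then either x ∈ Y and x ∉ C; or x ∈ Y ∩ C. In each case x ∈ Y ∪ (Y ∩ C), so Y ⊆ Y ∪ (Y ∩ C).

(⟸) Let x ∈ Y ∪ (Y ∩ C). Then either x ∈ Y and x ∉ C; or x ∈ Y ∩ C. In each case x ∈ Y, so Y ∪ (Y ∩ C) ⊆ Y.

The two sets are equal.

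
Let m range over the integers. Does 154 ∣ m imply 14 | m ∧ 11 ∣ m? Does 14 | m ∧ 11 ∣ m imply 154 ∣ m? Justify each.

Equivalent; both directions hold.

(⟹) If 154 ∣ m, write m = 154q. Since 154 = 11·14, m = 14·(11q), so 14 ∣ m; and since 154 = 14·11, m = 11·(14q), so 11 ∣ m.

(⟸) Suppose 14 ∣ m and 11 ∣ m. Any common multiple of 14 and 11 is a multiple of their lcm; here gcd(14, 11) = 1, so lcm(14, 11) = 14·11 = 154, so 154 ∣ m.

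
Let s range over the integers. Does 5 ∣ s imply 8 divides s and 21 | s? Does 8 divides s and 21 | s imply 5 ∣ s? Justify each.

Neither implication holds.

(⟹) This fails: take s = 5. Certainly 5 ∣ 5, but 8 ∤ 5.

(⟸) This fails: take s = 168. Both 8 ∣ 168 and 21 ∣ 168, yet 168 is not a multiple of 5 (since 168 = 33·5 + 3), so 5 ∤ 168.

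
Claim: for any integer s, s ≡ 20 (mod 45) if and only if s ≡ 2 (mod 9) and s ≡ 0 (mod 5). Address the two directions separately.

Equivalent; both directions hold.

(⟹) Suppose s ≡ 20 (mod 45); write s = 45j + 20. Since 9 ∣ 45, reducing mod 9 gives s ≡ 20 ≡ 2 (mod 9); since 5 ∣ 45, reducing mod 5 gives s ≡ 20 ≡ 0 (mod 5).

(⟸) Conversely, if s ≡ 2 (mod 9) and s ≡ 0 (mod 5), then by the Chinese remainder theorem s ≡ 20 (mod 45). This is exactly s ≡ 20 (mod 45).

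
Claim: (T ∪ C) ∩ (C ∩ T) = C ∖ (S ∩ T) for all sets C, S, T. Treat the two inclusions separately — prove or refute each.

(⟹) This inclusion fails. Take C = {1}, S = {1}, T = {1}; then 1 ∈ (T ∪ C) ∩ (C ∩ T) but 1 ∉ C ∖ (S ∩ T).

(⟸) This inclusion fails. Take C = {1}, S = ∅, T = ∅; then 1 ∈ C ∖ (S ∩ T) but 1 ∉ (T ∪ C) ∩ (C ∩ T).

Neither inclusion holds.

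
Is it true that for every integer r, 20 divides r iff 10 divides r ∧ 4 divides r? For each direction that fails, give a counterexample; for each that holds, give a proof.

(⟸) Suppose 10 ∣ r and 4 ∣ r. Any common multiple of 10 and 4 is a multiple of their lcm; here lcm(10, 4) = 10·4/gcd(10, 4) = 40/2 = 20, so 20 ∣ r.

(⟹) If 20 ∣ r, write r = 20q. Since 20 = 2·10, r = 10·(2q), so 10 ∣ r; and since 20 = 5·4, r = 4·(5q), so 4 ∣ r.

Both directions hold.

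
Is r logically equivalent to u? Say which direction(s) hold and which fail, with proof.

Neither implication holds.

(⇒) This fails. Under r = T, u = F, the left side is true but the right side is false.

(⇐) This fails. Under r = F, u = T, the left side is false but the right side is true.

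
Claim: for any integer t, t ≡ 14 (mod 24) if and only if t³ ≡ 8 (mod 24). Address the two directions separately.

(→) Suppose t ≡ 14 (mod 24). Write t = 24j + 14. Then (24j + 14)³ = 13824j³ + 24192j² + 14112j + 2744 = 24(576j³ + 1008j² + 588j + 114) + 8, so t³ ≡ 8 (mod 24).

(←) This fails: take t = 2. Then 2³ = 8 ≡ 8 (mod 24), yet 2 ≡ 2 (mod 24), not 14.

Only the forward implication holds.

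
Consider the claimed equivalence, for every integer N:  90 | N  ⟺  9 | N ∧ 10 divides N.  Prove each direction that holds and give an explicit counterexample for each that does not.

[⇒] If 90 ∣ N, write N = 90q. Since 90 = 10·9, N = 9·(10q), so 9 ∣ N; and since 90 = 9·10, N = 10·(9q), so 10 ∣ N.

[⇐] Suppose 9 ∣ N and 10 ∣ N. Any common multiple of 9 and 10 is a multiple of their lcm; here gcd(9, 10) = 1, so lcm(9, 10) = 9·10 = 90, so 90 ∣ N.

Both directions hold.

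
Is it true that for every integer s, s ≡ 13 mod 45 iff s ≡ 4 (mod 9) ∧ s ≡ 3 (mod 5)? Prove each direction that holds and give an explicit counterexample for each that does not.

Both directions hold.

(→) Suppose s ≡ 13 (mod 45); write s = 45j + 13. Since 9 ∣ 45, reducing mod 9 gives s ≡ 13 ≡ 4 (mod 9); since 5 ∣ 45, reducing mod 5 gives s ≡ 13 ≡ 3 (mod 5).

(←) Conversely, if s ≡ 4 (mod 9) and s ≡ 3 (mod 5), then by the Chinese remainder theorem s ≡ 13 (mod 45). This is exactly s ≡ 13 (mod 45).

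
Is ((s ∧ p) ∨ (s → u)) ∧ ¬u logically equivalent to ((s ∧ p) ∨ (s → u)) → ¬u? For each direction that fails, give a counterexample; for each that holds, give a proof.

Only the forward implication holds.

Forward direction. Assume the antecedent. If u is true, the antecedent cannot hold. If u is false, ((s ∧ p) ∨ (s → u)) → ¬u reduces to true regardless of the other variables. Either way ((s ∧ p) ∨ (s → u)) → ¬u holds.

Converse. This fails. Under u = F, p = F, s = T, the left side is false but the right side is true.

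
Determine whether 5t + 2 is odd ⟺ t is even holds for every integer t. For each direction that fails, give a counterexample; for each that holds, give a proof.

(→) This fails: t = 1 gives 5t + 2 = 7, which is odd, but 1 is odd, not even.

(←) This also fails: t = 6 is even, but 5t + 2 = 32 is even, not odd.

Both directions fail.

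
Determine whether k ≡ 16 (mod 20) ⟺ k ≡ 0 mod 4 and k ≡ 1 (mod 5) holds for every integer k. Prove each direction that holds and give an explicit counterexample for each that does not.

(⇒) Suppose k ≡ 16 (mod 20); write k = 20j + 16. Since 4 ∣ 20, reducing mod 4 gives k ≡ 16 ≡ 0 (mod 4); since 5 ∣ 20, reducing mod 5 gives k ≡ 16 ≡ 1 (mod 5).

(⇐) Conversely, if k ≡ 0 (mod 4) and k ≡ 1 (mod 5), then by the Chinese remainder theorem k ≡ 16 (mod 20). This is exactly k ≡ 16 (mod 20).

Both implications hold.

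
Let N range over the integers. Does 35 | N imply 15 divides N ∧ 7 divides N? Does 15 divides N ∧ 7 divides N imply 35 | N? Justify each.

Only the converse holds.

[⇒] This fails: take N = 35. Certainly 35 ∣ 35, but 15 ∤ 35.

[⇐] Suppose 15 ∣ N and 7 ∣ N. Any common multiple of 15 and 7 is a multiple of their lcm; here gcd(15, 7) = 1, so lcm(15, 7) = 15·7 = 105, so 105 ∣ N. Since 35 ∣ 105, it follows that 35 ∣ N.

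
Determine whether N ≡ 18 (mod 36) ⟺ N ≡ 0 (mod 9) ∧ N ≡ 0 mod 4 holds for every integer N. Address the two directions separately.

Neither implication holds.

(⟹) This fails: N = 18 gives 18 ≡ 18 (mod 36) but 18 ≡ 2 (mod 4), so the conjunction on the right does not hold.

(⟸) This fails: N = 0 satisfies both congruences on the right (0 ≡ 0 mod 9 and 0 ≡ 0 mod 4) yet 0 ≡ 0 (mod 36), not 18.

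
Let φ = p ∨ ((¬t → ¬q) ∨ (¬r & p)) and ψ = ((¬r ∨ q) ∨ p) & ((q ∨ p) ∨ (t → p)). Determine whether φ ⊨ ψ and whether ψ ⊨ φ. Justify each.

[⇒] This fails. Under t = T, q = F, p = F, r = F, the left side is true but the right side is false.

[⇐] This fails. Under t = F, q = T, p = F, r = F, the left side is false but the right side is true.

(⇒) fails and (⇐) fails.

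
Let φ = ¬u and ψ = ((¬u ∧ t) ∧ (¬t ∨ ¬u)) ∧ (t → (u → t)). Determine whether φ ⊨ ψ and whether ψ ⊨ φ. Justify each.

The forward direction fails; the converse holds.

(⇒) This fails. Under u = F, t = F, the left side is true but the right side is false.

(⇐) Assume the antecedent. If u is true, the antecedent cannot hold. If u is false, ¬u reduces to true regardless of the other variables. Either way ¬u holds.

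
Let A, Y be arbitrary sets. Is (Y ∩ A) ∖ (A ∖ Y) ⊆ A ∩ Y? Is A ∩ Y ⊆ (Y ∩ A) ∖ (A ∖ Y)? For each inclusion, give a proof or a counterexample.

(⊆) Let x ∈ (Y ∩ A) ∖ (A ∖ Y). Then x ∈ A ∩ Y, from which x ∈ A ∩ Y.

(⊇) Let x ∈ A ∩ Y. Then x ∈ A ∩ Y, from which x ∈ (Y ∩ A) ∖ (A ∖ Y).

Both inclusions hold.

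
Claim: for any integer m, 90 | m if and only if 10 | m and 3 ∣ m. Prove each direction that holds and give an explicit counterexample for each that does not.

(⇒) If 90 ∣ m, write m = 90q. Since 90 = 9·10, m = 10·(9q), so 10 ∣ m; and since 90 = 30·3, m = 3·(30q), so 3 ∣ m.

(⇐) This fails: take m = 30. Both 10 ∣ 30 and 3 ∣ 30, yet 30 is not a multiple of 90 (since 30 = 0·90 + 30), so 90 ∤ 30.

The forward direction holds; the converse fails.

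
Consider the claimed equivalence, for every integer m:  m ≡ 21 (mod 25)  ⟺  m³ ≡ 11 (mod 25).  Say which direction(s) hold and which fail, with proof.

Both implications hold.

(←) Suppose m³ ≡ 11 (mod 25). The only residue r in {0, …, 24} with r³ ≡ 11 (mod 25) is r = 21, so m ≡ 21 (mod 25).

(→) Suppose m ≡ 21 (mod 25). Write m = 25j + 21. Then (25j + 21)³ = 15625j³ + 39375j² + 33075j + 9261 = 25(625j³ + 1575j² + 1323j + 370) + 11, so m³ ≡ 11 (mod 25).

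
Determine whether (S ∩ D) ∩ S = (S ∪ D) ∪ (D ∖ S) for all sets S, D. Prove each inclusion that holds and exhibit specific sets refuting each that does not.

(⟹) Let x ∈ (S ∩ D) ∩ S. Then x ∈ S ∩ D, from which x ∈ (S ∪ D) ∪ (D ∖ S).

(⟸) This inclusion fails. Take S = {1}, D = ∅; then 1 ∈ (S ∪ D) ∪ (D ∖ S) but 1 ∉ (S ∩ D) ∩ S.

The sets are not equal: only the forward inclusion holds.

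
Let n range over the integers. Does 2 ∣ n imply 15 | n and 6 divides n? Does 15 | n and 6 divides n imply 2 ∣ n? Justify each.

(⇒) fails; (⇐) holds.

(←) Suppose 15 ∣ n and 6 ∣ n. Any common multiple of 15 and 6 is a multiple of their lcm; here lcm(15, 6) = 15·6/gcd(15, 6) = 90/3 = 30, so 30 ∣ n. Since 2 ∣ 30, it follows that 2 ∣ n.

(→) This fails: take n = 2. Certainly 2 ∣ 2, but 15 ∤ 2.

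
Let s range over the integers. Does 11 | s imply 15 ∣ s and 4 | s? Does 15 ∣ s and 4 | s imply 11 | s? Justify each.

Both directions fail.

Forward direction. This fails: take s = 11. Certainly 11 ∣ 11, but 15 ∤ 11.

Converse. This fails: take s = 60. Both 15 ∣ 60 and 4 ∣ 60, yet 60 is not a multiple of 11 (since 60 = 5·11 + 5), so 11 ∤ 60.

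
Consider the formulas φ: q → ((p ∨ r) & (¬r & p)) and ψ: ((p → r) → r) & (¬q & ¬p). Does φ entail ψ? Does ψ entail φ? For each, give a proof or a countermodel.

Only the reverse direction holds.

(→) This fails. Under q = F, r = F, p = F, the left side is true but the right side is false.

(←) Assume the antecedent. If q is true, the antecedent cannot hold. If q is false, q → ((p ∨ r) & (¬r & p)) reduces to true regardless of the other variables. Either way q → ((p ∨ r) & (¬r & p)) holds.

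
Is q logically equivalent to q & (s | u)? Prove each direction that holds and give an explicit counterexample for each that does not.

Only the converse holds.

(⟹) This fails. Under s = F, u = F, q = T, the left side is true but the right side is false.

(⟸) Assume the antecedent. If s is true, the antecedent forces (s = T, u = F, q = T) or (s = T, u = T, q = T), and q holds there. If s is false, the antecedent forces (s = F, u = T, q = T), and q holds there. Either way q holds.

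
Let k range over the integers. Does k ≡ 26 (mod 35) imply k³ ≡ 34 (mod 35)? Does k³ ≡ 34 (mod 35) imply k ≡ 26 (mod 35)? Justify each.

Neither implication holds.

Forward direction. This fails: take k = 26. Then 26 ≡ 26 (mod 35), but 26³ = 17576 ≡ 6 (mod 35), not 34.

Converse. This fails: take k = 19. Then 19³ = 6859 ≡ 34 (mod 35), yet 19 ≡ 19 (mod 35), not 26.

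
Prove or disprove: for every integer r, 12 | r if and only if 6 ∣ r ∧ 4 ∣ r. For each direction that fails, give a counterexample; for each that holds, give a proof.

[⇐] Suppose 6 ∣ r and 4 ∣ r. Any common multiple of 6 and 4 is a multiple of their lcm; here lcm(6, 4) = 6·4/gcd(6, 4) = 24/2 = 12, so 12 ∣ r.

[⇒] If 12 ∣ r, write r = 12q. Since 12 = 2·6, r = 6·(2q), so 6 ∣ r; and since 12 = 3·4, r = 4·(3q), so 4 ∣ r.

Equivalent; both directions hold.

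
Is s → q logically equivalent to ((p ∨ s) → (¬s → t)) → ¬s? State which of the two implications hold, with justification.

(←) Assume the antecedent. If s is true, the antecedent cannot hold. If s is false, s → q reduces to true regardless of the other variables. Either way s → q holds.

(→) This fails. Under q = T, p = F, t = F, s = T, the left side is true but the right side is false.

The forward direction fails; the converse holds.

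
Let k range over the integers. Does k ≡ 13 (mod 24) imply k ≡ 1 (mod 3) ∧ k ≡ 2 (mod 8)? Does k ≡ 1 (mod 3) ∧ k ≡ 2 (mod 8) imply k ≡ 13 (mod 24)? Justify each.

(→) This fails: k = 13 gives 13 ≡ 13 (mod 24) but 13 ≡ 5 (mod 8), so the conjunction on the right does not hold.

(←) This fails: k = 10 satisfies both congruences on the right (10 ≡ 1 mod 3 and 10 ≡ 2 mod 8) yet 10 ≡ 10 (mod 24), not 13.

(⇒) fails and (⇐) fails.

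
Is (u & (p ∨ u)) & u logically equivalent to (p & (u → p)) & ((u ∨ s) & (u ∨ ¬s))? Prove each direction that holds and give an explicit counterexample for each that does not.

Not equivalent: only (⇐) holds.

(⇒) This fails. Under s = F, u = T, p = F, the left side is true but the right side is false.

(⇐) Assume the antecedent. If s is true, the antecedent forces (s = T, u = T, p = T), and (u & (p ∨ u)) & u holds there. If s is false, the antecedent forces (s = F, u = T, p = T), and (u & (p ∨ u)) & u holds there. Either way (u & (p ∨ u)) & u holds.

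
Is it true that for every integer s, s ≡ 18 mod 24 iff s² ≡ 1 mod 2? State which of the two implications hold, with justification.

Neither implication holds.

(→) This fails: take s = 18. Then 18 ≡ 18 (mod 24), but 18² = 324 ≡ 0 (mod 2), not 1.

(←) This fails: take s = 1. Then 1² = 1 ≡ 1 (mod 2), yet 1 ≡ 1 (mod 24), not 18.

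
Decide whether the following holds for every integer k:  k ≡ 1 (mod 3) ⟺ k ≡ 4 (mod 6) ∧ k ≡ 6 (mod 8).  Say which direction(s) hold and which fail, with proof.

Not equivalent: only (⇐) holds.

Forward direction. This fails: k = 1 gives 1 ≡ 1 (mod 3) but 1 ≡ 1 (mod 6), so the conjunction on the right does not hold.

Converse. If k ≡ 4 (mod 6) and k ≡ 6 (mod 8), then by the Chinese remainder theorem k ≡ 22 (mod 24). Since 22 ≡ 1 (mod 3) and 3 ∣ 24, we get k ≡ 1 (mod 3).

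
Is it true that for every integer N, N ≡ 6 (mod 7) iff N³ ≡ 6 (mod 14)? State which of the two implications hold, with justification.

Neither direction holds.

(⟹) This fails: take N = 13. Then 13 ≡ 6 (mod 7), but 13³ = 2197 ≡ 13 (mod 14), not 6.

(⟸) This fails: take N = 10. Then 10³ = 1000 ≡ 6 (mod 14), yet 10 ≡ 3 (mod 7), not 6.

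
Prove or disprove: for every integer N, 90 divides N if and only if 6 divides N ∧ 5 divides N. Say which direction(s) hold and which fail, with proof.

(⇒) holds; (⇐) fails.

(⟹) If 90 ∣ N, write N = 90q. Since 90 = 15·6, N = 6·(15q), so 6 ∣ N; and since 90 = 18·5, N = 5·(18q), so 5 ∣ N.

(⟸) This fails: take N = 30. Both 6 ∣ 30 and 5 ∣ 30, yet 30 is not a multiple of 90 (since 30 = 0·90 + 30), so 90 ∤ 30.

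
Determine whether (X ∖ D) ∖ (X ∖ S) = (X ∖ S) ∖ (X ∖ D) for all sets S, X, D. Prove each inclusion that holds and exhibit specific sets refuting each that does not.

Neither inclusion holds.

Forward inclusion. This inclusion fails. Take S = {1}, X = {1}, D = ∅; then 1 ∈ (X ∖ D) ∖ (X ∖ S) but 1 ∉ (X ∖ S) ∖ (X ∖ D).

Reverse inclusion. This inclusion fails. Take S = ∅, X = {1}, D = {1}; then 1 ∈ (X ∖ S) ∖ (X ∖ D) but 1 ∉ (X ∖ D) ∖ (X ∖ S).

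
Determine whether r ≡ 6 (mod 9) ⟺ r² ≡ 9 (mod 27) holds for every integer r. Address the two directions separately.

(⟸) This fails: take r = 3. Then 3² = 9 ≡ 9 (mod 27), yet 3 ≡ 3 (mod 9), not 6.

(⟹) Suppose r ≡ 6 (mod 9). Working modulo 27, r ∈ {6, 15, 24}; for each such r, r² ≡ 9 (mod 27).

Not equivalent: only (⇒) holds.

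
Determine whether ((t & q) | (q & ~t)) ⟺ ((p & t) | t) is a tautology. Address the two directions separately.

[⇒] This fails. Under p = F, q = T, t = F, the left side is true but the right side is false.

[⇐] This fails. Under p = F, q = F, t = T, the left side is false but the right side is true.

Neither implication holds.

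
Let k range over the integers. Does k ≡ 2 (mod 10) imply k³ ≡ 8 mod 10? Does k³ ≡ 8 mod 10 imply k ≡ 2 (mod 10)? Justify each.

Forward direction. Suppose k ≡ 2 (mod 10). Write k = 10j + 2. Then (10j + 2)³ = 1000j³ + 600j² + 120j + 8 = 10(100j³ + 60j² + 12j) + 8, so k³ ≡ 8 (mod 10).

Converse. For the converse, argue contrapositively. If k ≢ 2 (mod 10), then k is congruent to one of 0, 1, 3, 4, 5, 6, 7, 8, 9 modulo 10, and these give k³ ≡ 0, 1, 7, 4, 5, 6, 3, 2, 9 respectively — never 8.

Both directions hold; the statement is true.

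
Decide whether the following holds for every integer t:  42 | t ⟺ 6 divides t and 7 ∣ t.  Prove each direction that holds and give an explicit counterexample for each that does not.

(⟹) If 42 ∣ t, write t = 42q. Since 42 = 7·6, t = 6·(7q), so 6 ∣ t; and since 42 = 6·7, t = 7·(6q), so 7 ∣ t.

(⟸) Suppose 6 ∣ t and 7 ∣ t. Any common multiple of 6 and 7 is a multiple of their lcm; here gcd(6, 7) = 1, so lcm(6, 7) = 6·7 = 42, so 42 ∣ t.

Both directions hold.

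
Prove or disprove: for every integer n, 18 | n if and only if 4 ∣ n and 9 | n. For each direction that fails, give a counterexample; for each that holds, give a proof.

Only the reverse direction holds.

Forward direction. This fails: take n = 18. Certainly 18 ∣ 18, but 4 ∤ 18.

Converse. Suppose 4 ∣ n and 9 ∣ n. Any common multiple of 4 and 9 is a multiple of their lcm; here gcd(4, 9) = 1, so lcm(4, 9) = 4·9 = 36, so 36 ∣ n. Since 18 ∣ 36, it follows that 18 ∣ n.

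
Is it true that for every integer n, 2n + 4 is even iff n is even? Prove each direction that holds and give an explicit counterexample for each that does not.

Only the converse holds.

Forward direction. This fails: take n = 7. Then 2n + 4 = 18, which is even, yet n = 7 is odd, not even.

Converse. Suppose n is even. Since 2 is even, 2n is even for every n, so 2n + 4 has the same parity as 4, which is even. Hence 2n + 4 is even.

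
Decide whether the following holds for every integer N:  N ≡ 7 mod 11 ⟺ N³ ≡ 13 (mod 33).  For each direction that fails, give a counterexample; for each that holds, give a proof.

Only the reverse direction holds.

(⟹) This fails: take N = 18. Then 18 ≡ 7 (mod 11), but 18³ = 5832 ≡ 24 (mod 33), not 13.

(⟸) Conversely, the residues r modulo 33 with r³ ≡ 13 (mod 33) are exactly {7}, and each is ≡ 7 (mod 11).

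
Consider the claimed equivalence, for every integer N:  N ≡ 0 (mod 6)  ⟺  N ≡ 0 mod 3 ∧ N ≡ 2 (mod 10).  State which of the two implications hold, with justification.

Not equivalent: only (⇐) holds.

[⇒] This fails: N = 0 gives 0 ≡ 0 (mod 6) but 0 ≡ 0 (mod 10), so the conjunction on the right does not hold.

[⇐] Conversely, if N ≡ 0 (mod 3) and N ≡ 2 (mod 10), then by the Chinese remainder theorem N ≡ 12 (mod 30). Since 12 ≡ 0 (mod 6) and 6 ∣ 30, we get N ≡ 0 (mod 6).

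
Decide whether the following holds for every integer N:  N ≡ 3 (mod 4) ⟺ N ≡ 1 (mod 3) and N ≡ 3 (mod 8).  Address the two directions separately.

Not equivalent: only (⇐) holds.

[⇒] This fails: N = 3 gives 3 ≡ 3 (mod 4) but 3 ≡ 0 (mod 3), so the conjunction on the right does not hold.

[⇐] Conversely, if N ≡ 1 (mod 3) and N ≡ 3 (mod 8), then by the Chinese remainder theorem N ≡ 19 (mod 24). Since 19 ≡ 3 (mod 4) and 4 ∣ 24, we get N ≡ 3 (mod 4).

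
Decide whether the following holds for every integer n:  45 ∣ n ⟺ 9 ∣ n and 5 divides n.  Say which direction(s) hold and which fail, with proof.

[⇐] Suppose 9 ∣ n and 5 ∣ n. Any common multiple of 9 and 5 is a multiple of their lcm; here gcd(9, 5) = 1, so lcm(9, 5) = 9·5 = 45, so 45 ∣ n.

[⇒] If 45 ∣ n, write n = 45q. Since 45 = 5·9, n = 9·(5q), so 9 ∣ n; and since 45 = 9·5, n = 5·(9q), so 5 ∣ n.

The biconditional holds.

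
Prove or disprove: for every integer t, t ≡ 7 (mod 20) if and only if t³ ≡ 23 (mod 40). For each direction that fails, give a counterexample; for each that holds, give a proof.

Not equivalent: only (⇐) holds.

[⇒] This fails: take t = 27. Then 27 ≡ 7 (mod 20), but 27³ = 19683 ≡ 3 (mod 40), not 23.

[⇐] Conversely, the residues r modulo 40 with r³ ≡ 23 (mod 40) are exactly {7}, and each is ≡ 7 (mod 20).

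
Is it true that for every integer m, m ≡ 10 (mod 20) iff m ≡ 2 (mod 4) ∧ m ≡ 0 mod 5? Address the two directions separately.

Both directions hold; the statement is true.

(⇒) Suppose m ≡ 10 (mod 20); write m = 20j + 10. Since 4 ∣ 20, reducing mod 4 gives m ≡ 10 ≡ 2 (mod 4); since 5 ∣ 20, reducing mod 5 gives m ≡ 10 ≡ 0 (mod 5).

(⇐) Conversely, if m ≡ 2 (mod 4) and m ≡ 0 (mod 5), then by the Chinese remainder theorem m ≡ 10 (mod 20). This is exactly m ≡ 10 (mod 20).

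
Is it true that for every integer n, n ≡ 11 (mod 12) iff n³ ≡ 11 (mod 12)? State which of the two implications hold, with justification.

Forward direction. Suppose n ≡ 11 (mod 12). Write n = 12j + 11. Then (12j + 11)³ = 1728j³ + 4752j² + 4356j + 1331 = 12(144j³ + 396j² + 363j + 110) + 11, so n³ ≡ 11 (mod 12).

Converse. Suppose n³ ≡ 11 (mod 12). The only residue r in {0, …, 11} with r³ ≡ 11 (mod 12) is r = 11, so n ≡ 11 (mod 12).

The biconditional holds.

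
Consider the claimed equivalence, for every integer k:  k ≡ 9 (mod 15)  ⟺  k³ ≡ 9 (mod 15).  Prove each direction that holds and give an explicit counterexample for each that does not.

(⟹) Suppose k ≡ 9 (mod 15). Write k = 15j + 9. Then (15j + 9)³ = 3375j³ + 6075j² + 3645j + 729 = 15(225j³ + 405j² + 243j + 48) + 9, so k³ ≡ 9 (mod 15).

(⟸) Conversely, suppose k³ ≡ 9 (mod 15). The only residue r in {0, …, 14} with r³ ≡ 9 (mod 15) is r = 9, so k ≡ 9 (mod 15).

Both implications hold.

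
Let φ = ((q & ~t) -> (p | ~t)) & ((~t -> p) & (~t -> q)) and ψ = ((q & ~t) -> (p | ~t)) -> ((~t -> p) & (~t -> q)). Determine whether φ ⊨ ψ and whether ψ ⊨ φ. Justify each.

Both implications hold.

Forward direction. Assume the antecedent. If t is true, the consequent reduces to true regardless of the other variables. If t is false, the antecedent forces (p = T, q = T, t = F), and the consequent holds there. Either way the consequent holds.

Converse. Assume the antecedent. If t is true, the consequent reduces to true regardless of the other variables. If t is false, the antecedent forces (p = T, q = T, t = F), and the consequent holds there. Either way the consequent holds.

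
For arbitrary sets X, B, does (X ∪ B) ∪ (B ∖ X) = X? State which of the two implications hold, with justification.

Only the reverse inclusion holds.

(⟹) This inclusion fails. Take X = ∅, B = {1}; then 1 ∈ (X ∪ B) ∪ (B ∖ X) but 1 ∉ X.

(⟸) Let x ∈ X. Then either x ∈ X and x ∉ B; or x ∈ X ∩ B. In each case x ∈ (X ∪ B) ∪ (B ∖ X), so X ⊆ (X ∪ B) ∪ (B ∖ X).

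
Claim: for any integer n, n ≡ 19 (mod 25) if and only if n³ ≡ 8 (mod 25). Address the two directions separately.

Neither direction holds.

(⟹) This fails: take n = 19. Then 19 ≡ 19 (mod 25), but 19³ = 6859 ≡ 9 (mod 25), not 8.

(⟸) This fails: take n = 2. Then 2³ = 8 ≡ 8 (mod 25), yet 2 ≡ 2 (mod 25), not 19.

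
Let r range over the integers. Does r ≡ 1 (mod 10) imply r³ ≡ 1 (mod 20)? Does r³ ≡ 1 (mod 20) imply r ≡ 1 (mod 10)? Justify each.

(→) This fails: take r = 11. Then 11 ≡ 1 (mod 10), but 11³ = 1331 ≡ 11 (mod 20), not 1.

(←) Conversely, the residues r modulo 20 with r³ ≡ 1 (mod 20) are exactly {1}, and each is ≡ 1 (mod 10).

(⇒) fails; (⇐) holds.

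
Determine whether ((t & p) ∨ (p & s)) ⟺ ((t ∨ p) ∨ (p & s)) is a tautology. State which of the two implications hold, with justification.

Only the forward direction holds.

[⇒] Assume the antecedent. If s is true, the antecedent forces (s = T, p = T, t = F) or (s = T, p = T, t = T), and (t ∨ p) ∨ (p & s) holds there. If s is false, the antecedent forces (s = F, p = T, t = T), and (t ∨ p) ∨ (p & s) holds there. Either way (t ∨ p) ∨ (p & s) holds.

[⇐] This fails. Under s = F, p = T, t = F, the left side is false but the right side is true.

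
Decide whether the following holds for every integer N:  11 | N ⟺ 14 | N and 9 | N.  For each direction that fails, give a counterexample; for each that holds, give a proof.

(⇒) fails and (⇐) fails.

(→) This fails: take N = 11. Certainly 11 ∣ 11, but 14 ∤ 11.

(←) This fails: take N = 126. Both 14 ∣ 126 and 9 ∣ 126, yet 126 is not a multiple of 11 (since 126 = 11·11 + 5), so 11 ∤ 126.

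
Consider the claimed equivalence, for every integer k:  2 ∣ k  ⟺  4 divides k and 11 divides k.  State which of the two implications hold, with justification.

(⟹) This fails: take k = 2. Certainly 2 ∣ 2, but 4 ∤ 2.

(⟸) Suppose 4 ∣ k and 11 ∣ k. Any common multiple of 4 and 11 is a multiple of their lcm; here gcd(4, 11) = 1, so lcm(4, 11) = 4·11 = 44, so 44 ∣ k. Since 2 ∣ 44, it follows that 2 ∣ k.

(⇒) fails; (⇐) holds.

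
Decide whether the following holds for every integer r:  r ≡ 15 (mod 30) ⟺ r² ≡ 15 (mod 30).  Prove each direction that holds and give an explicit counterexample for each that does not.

The biconditional holds.

(→) Suppose r ≡ 15 (mod 30). Write r = 30j + 15. Then (30j + 15)² = 900j² + 900j + 225 = 30(30j² + 30j + 7) + 15, so r² ≡ 15 (mod 30).

(←) Conversely, suppose r² ≡ 15 (mod 30). The only residue r in {0, …, 29} with r² ≡ 15 (mod 30) is r = 15, so r ≡ 15 (mod 30).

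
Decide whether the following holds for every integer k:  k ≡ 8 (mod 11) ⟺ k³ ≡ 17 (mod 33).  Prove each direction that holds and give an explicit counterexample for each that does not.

The forward direction fails; the converse holds.

(→) This fails: take k = 19. Then 19 ≡ 8 (mod 11), but 19³ = 6859 ≡ 28 (mod 33), not 17.

(←) Conversely, the residues r modulo 33 with r³ ≡ 17 (mod 33) are exactly {8}, and each is ≡ 8 (mod 11).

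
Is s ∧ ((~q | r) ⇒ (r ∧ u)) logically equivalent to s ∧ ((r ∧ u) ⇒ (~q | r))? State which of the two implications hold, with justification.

Not equivalent: only (⇒) holds.

(⟸) This fails. Under u = F, s = T, q = F, r = F, the left side is false but the right side is true.

(⟹) Assume the antecedent. If s is true, s ∧ ((r ∧ u) ⇒ (~q | r)) reduces to true regardless of the other variables. If s is false, the antecedent cannot hold. Either way s ∧ ((r ∧ u) ⇒ (~q | r)) holds.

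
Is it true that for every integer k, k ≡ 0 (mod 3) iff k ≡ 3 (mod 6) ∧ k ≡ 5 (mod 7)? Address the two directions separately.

[⇒] This fails: k = 0 gives 0 ≡ 0 (mod 3) but 0 ≡ 0 (mod 6), so the conjunction on the right does not hold.

[⇐] Conversely, if k ≡ 3 (mod 6) and k ≡ 5 (mod 7), then by the Chinese remainder theorem k ≡ 33 (mod 42). Since 33 ≡ 0 (mod 3) and 3 ∣ 42, we get k ≡ 0 (mod 3).

Only the converse holds.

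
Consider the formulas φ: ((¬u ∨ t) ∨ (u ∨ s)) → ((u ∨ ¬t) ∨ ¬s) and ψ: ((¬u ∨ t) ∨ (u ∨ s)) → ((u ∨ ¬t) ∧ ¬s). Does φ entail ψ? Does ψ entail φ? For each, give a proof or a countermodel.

(⇒) fails; (⇐) holds.

(→) This fails. Under t = T, u = F, s = F, the left side is true but the right side is false.

(←) Assume the antecedent. If t is true, the antecedent forces (t = T, u = T, s = F), and the consequent holds there. If t is false, the consequent reduces to true regardless of the other variables. Either way the consequent holds.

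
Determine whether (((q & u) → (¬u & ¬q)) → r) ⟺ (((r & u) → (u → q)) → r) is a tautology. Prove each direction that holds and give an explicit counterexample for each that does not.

Not equivalent: only (⇐) holds.

Forward direction. This fails. Under q = T, r = F, u = T, the left side is true but the right side is false.

Converse. Assume the antecedent. If q is true, the antecedent forces (q = T, r = T, u = F) or (q = T, r = T, u = T), and ((q & u) → (¬u & ¬q)) → r holds there. If q is false, the antecedent forces (q = F, r = T, u = F) or (q = F, r = T, u = T), and ((q & u) → (¬u & ¬q)) → r holds there. Either way ((q & u) → (¬u & ¬q)) → r holds.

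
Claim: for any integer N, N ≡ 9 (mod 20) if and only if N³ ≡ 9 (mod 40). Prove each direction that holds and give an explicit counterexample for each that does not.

Forward direction. This fails: take N = 29. Then 29 ≡ 9 (mod 20), but 29³ = 24389 ≡ 29 (mod 40), not 9.

Converse. The residues r modulo 40 with r³ ≡ 9 (mod 40) are exactly {9}, and each is ≡ 9 (mod 20).

(⇒) fails; (⇐) holds.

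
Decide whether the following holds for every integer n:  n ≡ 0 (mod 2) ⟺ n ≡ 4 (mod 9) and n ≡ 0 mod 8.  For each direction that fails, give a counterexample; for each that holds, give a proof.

(⟹) This fails: n = 0 gives 0 ≡ 0 (mod 2) but 0 ≡ 0 (mod 9), so the conjunction on the right does not hold.

(⟸) Conversely, if n ≡ 4 (mod 9) and n ≡ 0 (mod 8), then by the Chinese remainder theorem n ≡ 40 (mod 72). Since 40 ≡ 0 (mod 2) and 2 ∣ 72, we get n ≡ 0 (mod 2).

Only the converse holds.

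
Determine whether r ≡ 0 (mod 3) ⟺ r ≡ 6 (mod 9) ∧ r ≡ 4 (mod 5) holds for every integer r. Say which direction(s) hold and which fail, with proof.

(⇒) fails; (⇐) holds.

[⇒] This fails: r = 0 gives 0 ≡ 0 (mod 3) but 0 ≡ 0 (mod 9), so the conjunction on the right does not hold.

[⇐] Conversely, if r ≡ 6 (mod 9) and r ≡ 4 (mod 5), then by the Chinese remainder theorem r ≡ 24 (mod 45). Since 24 ≡ 0 (mod 3) and 3 ∣ 45, we get r ≡ 0 (mod 3).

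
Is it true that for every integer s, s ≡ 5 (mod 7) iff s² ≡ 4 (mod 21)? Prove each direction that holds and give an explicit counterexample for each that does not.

(⇒) This fails: take s = 12. Then 12 ≡ 5 (mod 7), but 12² = 144 ≡ 18 (mod 21), not 4.

(⇐) This fails: take s = 2. Then 2² = 4 ≡ 4 (mod 21), yet 2 ≡ 2 (mod 7), not 5.

(⇒) fails and (⇐) fails.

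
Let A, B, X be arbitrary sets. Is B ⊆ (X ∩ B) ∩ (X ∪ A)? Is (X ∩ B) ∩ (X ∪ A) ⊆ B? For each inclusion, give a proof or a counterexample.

(⊆) fails; (⊇) holds.

(⟹) This inclusion fails. Take A = ∅, B = {1}, X = ∅; then 1 ∈ B but 1 ∉ (X ∩ B) ∩ (X ∪ A).

(⟸) Let x ∈ (X ∩ B) ∩ (X ∪ A). Then either x ∈ B ∩ X and x ∉ A; or x ∈ A ∩ B ∩ X. In each case x ∈ B, so (X ∩ B) ∩ (X ∪ A) ⊆ B.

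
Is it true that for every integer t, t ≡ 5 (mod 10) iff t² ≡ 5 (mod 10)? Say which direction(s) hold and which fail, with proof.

(⇒) Suppose t ≡ 5 (mod 10). Write t = 10j + 5. Then (10j + 5)² = 100j² + 100j + 25 = 10(10j² + 10j + 2) + 5, so t² ≡ 5 (mod 10).

(⇐) Conversely, suppose t² ≡ 5 (mod 10). The only residue r in {0, …, 9} with r² ≡ 5 (mod 10) is r = 5, so t ≡ 5 (mod 10).

Both directions hold; the statement is true.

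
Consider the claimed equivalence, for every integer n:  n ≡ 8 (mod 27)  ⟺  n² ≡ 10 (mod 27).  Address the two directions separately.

(⇒) Suppose n ≡ 8 (mod 27). Write n = 27j + 8. Then (27j + 8)² = 729j² + 432j + 64 = 27(27j² + 16j + 2) + 10, so n² ≡ 10 (mod 27).

(⇐) This fails: take n = 19. Then 19² = 361 ≡ 10 (mod 27), yet 19 ≡ 19 (mod 27), not 8.

(⇒) holds; (⇐) fails.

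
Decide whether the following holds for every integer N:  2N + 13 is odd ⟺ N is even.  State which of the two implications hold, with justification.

[⇒] This fails: take N = 7. Then 2N + 13 = 27, which is odd, yet N = 7 is odd, not even.

[⇐] Suppose N is even. Since 2 is even, 2N is even for every N, so 2N + 13 has the same parity as 13, which is odd. Hence 2N + 13 is odd.

The forward direction fails; the converse holds.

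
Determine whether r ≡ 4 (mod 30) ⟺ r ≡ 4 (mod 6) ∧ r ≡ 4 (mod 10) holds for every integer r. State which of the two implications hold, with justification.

(→) Suppose r ≡ 4 (mod 30); write r = 30j + 4. Since 6 ∣ 30, reducing mod 6 gives r ≡ 4 (mod 6); since 10 ∣ 30, reducing mod 10 gives r ≡ 4 (mod 10).

(←) Conversely, if r ≡ 4 (mod 6) and r ≡ 4 (mod 10), then by the Chinese remainder theorem r ≡ 4 (mod 30). This is exactly r ≡ 4 (mod 30).

Both implications hold.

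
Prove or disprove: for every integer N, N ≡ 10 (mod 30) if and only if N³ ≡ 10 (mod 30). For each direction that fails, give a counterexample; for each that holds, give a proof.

[⇐] Suppose N³ ≡ 10 (mod 30). The only residue r in {0, …, 29} with r³ ≡ 10 (mod 30) is r = 10, so N ≡ 10 (mod 30).

[⇒] Suppose N ≡ 10 (mod 30). Write N = 30j + 10. Then (30j + 10)³ = 27000j³ + 27000j² + 9000j + 1000 = 30(900j³ + 900j² + 300j + 33) + 10, so N³ ≡ 10 (mod 30).

Equivalent; both directions hold.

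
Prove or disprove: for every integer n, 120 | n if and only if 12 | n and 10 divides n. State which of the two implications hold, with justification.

Forward direction. If 120 ∣ n, write n = 120q. Since 120 = 10·12, n = 12·(10q), so 12 ∣ n; and since 120 = 12·10, n = 10·(12q), so 10 ∣ n.

Converse. This fails: take n = 60. Both 12 ∣ 60 and 10 ∣ 60, yet 60 is not a multiple of 120 (since 60 = 0·120 + 60), so 120 ∤ 60.

The forward direction holds; the converse fails.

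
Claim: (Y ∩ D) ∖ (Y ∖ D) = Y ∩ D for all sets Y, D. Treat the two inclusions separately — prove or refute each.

Both inclusions hold; the sets are equal.

(⟹) Let x ∈ (Y ∩ D) ∖ (Y ∖ D). Then x ∈ Y ∩ D, from which x ∈ Y ∩ D.

(⟸) Let x ∈ Y ∩ D. Then x ∈ Y ∩ D, from which x ∈ (Y ∩ D) ∖ (Y ∖ D).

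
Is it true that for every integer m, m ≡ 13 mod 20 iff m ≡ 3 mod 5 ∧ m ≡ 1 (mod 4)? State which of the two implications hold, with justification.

Both implications hold.

[⇐] If m ≡ 3 (mod 5) and m ≡ 1 (mod 4), then by the Chinese remainder theorem m ≡ 13 (mod 20). This is exactly m ≡ 13 (mod 20).

[⇒] Suppose m ≡ 13 (mod 20); write m = 20j + 13. Since 5 ∣ 20, reducing mod 5 gives m ≡ 13 ≡ 3 (mod 5); since 4 ∣ 20, reducing mod 4 gives m ≡ 13 ≡ 1 (mod 4).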